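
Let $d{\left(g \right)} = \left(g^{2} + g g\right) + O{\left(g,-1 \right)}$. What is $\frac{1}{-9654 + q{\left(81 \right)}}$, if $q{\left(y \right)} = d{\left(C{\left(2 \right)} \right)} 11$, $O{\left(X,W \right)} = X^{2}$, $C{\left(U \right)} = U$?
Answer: $- \frac{1}{9522} \approx -0.00010502$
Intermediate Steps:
$d{\left(g \right)} = 3 g^{2}$ ($d{\left(g \right)} = \left(g^{2} + g g\right) + g^{2} = \left(g^{2} + g^{2}\right) + g^{2} = 2 g^{2} + g^{2} = 3 g^{2}$)
$q{\left(y \right)} = 132$ ($q{\left(y \right)} = 3 \cdot 2^{2} \cdot 11 = 3 \cdot 4 \cdot 11 = 12 \cdot 11 = 132$)
$\frac{1}{-9654 + q{\left(81 \right)}} = \frac{1}{-9654 + 132} = \frac{1}{-9522} = - \frac{1}{9522}$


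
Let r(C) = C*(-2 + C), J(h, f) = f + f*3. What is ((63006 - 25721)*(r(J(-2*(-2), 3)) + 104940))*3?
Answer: 11751486300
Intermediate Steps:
J(h, f) = 4*f (J(h, f) = f + 3*f = 4*f)
((63006 - 25721)*(r(J(-2*(-2), 3)) + 104940))*3 = ((63006 - 25721)*((4*3)*(-2 + 4*3) + 104940))*3 = (37285*(12*(-2 + 12) + 104940))*3 = (37285*(12*10 + 104940))*3 = (37285*(120 + 104940))*3 = (37285*105060)*3 = 3917162100*3 = 11751486300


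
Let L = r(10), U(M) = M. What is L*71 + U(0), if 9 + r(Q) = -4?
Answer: -923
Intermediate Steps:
r(Q) = -13 (r(Q) = -9 - 4 = -13)
L = -13
L*71 + U(0) = -13*71 + 0 = -923 + 0 = -923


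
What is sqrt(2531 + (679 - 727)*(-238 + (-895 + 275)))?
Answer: sqrt(43715) ≈ 209.08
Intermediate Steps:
sqrt(2531 + (679 - 727)*(-238 + (-895 + 275))) = sqrt(2531 - 48*(-238 - 620)) = sqrt(2531 - 48*(-858)) = sqrt(2531 + 41184) = sqrt(43715)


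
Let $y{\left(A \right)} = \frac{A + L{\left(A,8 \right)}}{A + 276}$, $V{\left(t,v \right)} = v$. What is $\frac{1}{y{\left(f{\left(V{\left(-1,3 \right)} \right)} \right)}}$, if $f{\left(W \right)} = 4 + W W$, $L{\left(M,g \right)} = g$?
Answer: $\frac{289}{21} \approx 13.762$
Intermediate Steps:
$f{\left(W \right)} = 4 + W^{2}$
$y{\left(A \right)} = \frac{8 + A}{276 + A}$ ($y{\left(A \right)} = \frac{A + 8}{A + 276} = \frac{8 + A}{276 + A}$)
$\frac{1}{y{\left(f{\left(V{\left(-1,3 \right)} \right)} \right)}} = \frac{1}{\frac{1}{276 + \left(4 + 3^{2}\right)} \left(8 + \left(4 + 3^{2}\right)\right)} = \frac{1}{\frac{1}{276 + \left(4 + 9\right)} \left(8 + \left(4 + 9\right)\right)} = \frac{1}{\frac{1}{276 + 13} \left(8 + 13\right)} = \frac{1}{\frac{1}{289} \cdot 21} = \frac{1}{\frac{21}{289}} = \frac{289}{21}$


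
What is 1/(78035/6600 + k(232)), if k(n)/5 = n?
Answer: 1320/1546807 ≈ 0.00085337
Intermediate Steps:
k(n) = 5*n
1/(78035/6600 + k(232)) = 1/(78035/6600 + 5*232) = 1/(78035*(1/6600) + 1160) = 1/(15607/1320 + 1160) = 1/(1546807/1320) = 1320/1546807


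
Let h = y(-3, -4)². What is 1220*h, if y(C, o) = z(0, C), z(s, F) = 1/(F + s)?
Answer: 1220/9 ≈ 135.56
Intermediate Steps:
y(C, o) = 1/C (y(C, o) = 1/(C + 0) = 1/C)
h = ⅑ (h = (1/(-3))² = (-⅓)² = ⅑ ≈ 0.11111)
1220*h = 1220*(⅑) = 1220/9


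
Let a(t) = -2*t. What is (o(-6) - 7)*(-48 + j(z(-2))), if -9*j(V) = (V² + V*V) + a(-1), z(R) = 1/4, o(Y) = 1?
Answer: 3473/12 ≈ 289.42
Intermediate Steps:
z(R) = ¼
j(V) = -2/9 - 2*V²/9 (j(V) = -((V² + V*V) - 2*(-1))/9 = -((V² + V²) + 2)/9 = -(2*V² + 2)/9 = -(2 + 2*V²)/9 = -2/9 - 2*V²/9)
(o(-6) - 7)*(-48 + j(z(-2))) = (1 - 7)*(-48 + (-2/9 - 2*(¼)²/9)) = -6*(-48 + (-2/9 - 2/9*1/16)) = -6*(-48 + (-2/9 - 1/72)) = -6*(-48 - 17/72) = -6*(-3473/72) = 3473/12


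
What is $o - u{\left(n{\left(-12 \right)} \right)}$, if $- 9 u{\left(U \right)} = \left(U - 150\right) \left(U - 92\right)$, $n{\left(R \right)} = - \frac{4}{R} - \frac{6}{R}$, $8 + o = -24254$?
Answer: $- \frac{7371323}{324} \approx -22751.0$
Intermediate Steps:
$o = -24262$ ($o = -8 - 24254 = -24262$)
$n{\left(R \right)} = - \frac{10}{R}$
$u{\left(U \right)} = - \frac{\left(-150 + U\right) \left(-92 + U\right)}{9}$ ($u{\left(U \right)} = - \frac{\left(U - 150\right) \left(U - 92\right)}{9} = - \frac{\left(-150 + U\right) \left(-92 + U\right)}{9}$)
$o - u{\left(n{\left(-12 \right)} \right)} = -24262 - \left(- \frac{4600}{3} - \frac{\left(- \frac{10}{-12}\right)^{2}}{9} + \frac{242 \left(- \frac{10}{-12}\right)}{9}\right) = -24262 - \left(- \frac{4600}{3} - \frac{\left(\left(-10\right) \left(- \frac{1}{12}\right)\right)^{2}}{9} + \frac{242 \left(\left(-10\right) \left(- \frac{1}{12}\right)\right)}{9}\right) = -24262 - \left(- \frac{4600}{3} - \frac{\left(\frac{5}{6}\right)^{2}}{9} + \frac{242}{9} \cdot \frac{5}{6}\right) = -24262 - \left(- \frac{4600}{3} - \frac{25}{324} + \frac{605}{27}\right) = -24262 - - \frac{489565}{324} = -24262 + \frac{489565}{324} = - \frac{7371323}{324}$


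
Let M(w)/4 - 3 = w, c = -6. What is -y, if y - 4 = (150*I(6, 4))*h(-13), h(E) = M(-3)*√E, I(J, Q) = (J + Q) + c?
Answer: -4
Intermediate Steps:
M(w) = 12 + 4*w
I(J, Q) = -6 + J + Q (I(J, Q) = (J + Q) - 6 = -6 + J + Q)
h(E) = 0 (h(E) = (12 + 4*(-3))*√E = (12 - 12)*√E = 0*√E = 0)
y = 4 (y = 4 + (150*(-6 + 6 + 4))*0 = 4 + (150*4)*0 = 4 + 600*0 = 4 + 0 = 4)
-y = -1*4 = -4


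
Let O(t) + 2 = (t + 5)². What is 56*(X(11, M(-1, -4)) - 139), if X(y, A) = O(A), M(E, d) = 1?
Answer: -5880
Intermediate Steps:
O(t) = -2 + (5 + t)² (O(t) = -2 + (t + 5)² = -2 + (5 + t)²)
X(y, A) = -2 + (5 + A)²
56*(X(11, M(-1, -4)) - 139) = 56*((-2 + (5 + 1)²) - 139) = 56*((-2 + 6²) - 139) = 56*((-2 + 36) - 139) = 56*(34 - 139) = 56*(-105) = -5880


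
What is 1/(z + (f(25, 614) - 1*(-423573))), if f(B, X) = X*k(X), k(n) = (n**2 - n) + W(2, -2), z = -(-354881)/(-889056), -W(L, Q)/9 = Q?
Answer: 889056/205845956299807 ≈ 4.3190e-9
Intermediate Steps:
W(L, Q) = -9*Q
z = -354881/889056 (z = -(-354881)*(-1)/889056 = -1*354881/889056 = -354881/889056 ≈ -0.39917)
k(n) = 18 + n**2 - n (k(n) = (n**2 - n) - 9*(-2) = (n**2 - n) + 18 = 18 + n**2 - n)
f(B, X) = X*(18 + X**2 - X)
1/(z + (f(25, 614) - 1*(-423573))) = 1/(-354881/889056 + (614*(18 + 614**2 - 1*614) - 1*(-423573))) = 1/(-354881/889056 + (614*(18 + 376996 - 614) + 423573)) = 1/(-354881/889056 + (614*376400 + 423573)) = 1/(-354881/889056 + (231109600 + 423573)) = 1/(-354881/889056 + 231533173) = 1/(205845956299807/889056) = 889056/205845956299807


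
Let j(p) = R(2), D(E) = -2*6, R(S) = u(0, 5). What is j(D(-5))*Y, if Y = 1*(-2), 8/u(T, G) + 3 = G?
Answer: -8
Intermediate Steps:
u(T, G) = 8/(-3 + G)
R(S) = 4 (R(S) = 8/(-3 + 5) = 8/2 = 8*(½) = 4)
D(E) = -12
Y = -2
j(p) = 4
j(D(-5))*Y = 4*(-2) = -8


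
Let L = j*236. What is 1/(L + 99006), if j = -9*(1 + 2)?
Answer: 1/92634 ≈ 1.0795e-5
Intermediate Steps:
j = -27 (j = -9*3 = -27)
L = -6372 (L = -27*236 = -6372)
1/(L + 99006) = 1/(-6372 + 99006) = 1/92634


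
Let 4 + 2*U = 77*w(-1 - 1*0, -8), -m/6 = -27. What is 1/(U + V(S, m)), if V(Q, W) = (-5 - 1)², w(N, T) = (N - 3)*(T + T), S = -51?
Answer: 1/2498 ≈ 0.00040032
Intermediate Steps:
w(N, T) = 2*T*(-3 + N) (w(N, T) = (-3 + N)*(2*T) = 2*T*(-3 + N))
m = 162 (m = -6*(-27) = 162)
U = 2462 (U = -2 + (77*(2*(-8)*(-3 + (-1 - 1*0))))/2 = -2 + (77*(2*(-8)*(-3 + (-1 + 0))))/2 = -2 + (77*(2*(-8)*(-3 - 1)))/2 = -2 + (77*(2*(-8)*(-4)))/2 = -2 + (77*64)/2 = -2 + (½)*4928 = -2 + 2464 = 2462)
V(Q, W) = 36 (V(Q, W) = (-6)² = 36)
1/(U + V(S, m)) = 1/(2462 + 36) = 1/2498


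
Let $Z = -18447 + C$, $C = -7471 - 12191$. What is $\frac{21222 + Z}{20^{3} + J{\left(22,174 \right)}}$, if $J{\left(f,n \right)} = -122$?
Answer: $- \frac{433}{202} \approx -2.1436$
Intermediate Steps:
$C = -19662$
$Z = -38109$ ($Z = -18447 - 19662 = -38109$)
$\frac{21222 + Z}{20^{3} + J{\left(22,174 \right)}} = \frac{21222 - 38109}{20^{3} - 122} = - \frac{16887}{8000 - 122} = - \frac{16887}{7878} = \left(-16887\right) \frac{1}{7878} = - \frac{433}{202}$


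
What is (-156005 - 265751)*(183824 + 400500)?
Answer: -246442152944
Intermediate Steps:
(-156005 - 265751)*(183824 + 400500) = -421756*584324 = -246442152944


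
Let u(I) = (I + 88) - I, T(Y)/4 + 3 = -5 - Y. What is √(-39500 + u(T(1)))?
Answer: 2*I*√9853 ≈ 198.52*I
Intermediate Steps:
T(Y) = -32 - 4*Y (T(Y) = -12 + 4*(-5 - Y) = -12 + (-20 - 4*Y) = -32 - 4*Y)
u(I) = 88 (u(I) = (88 + I) - I = 88)
√(-39500 + u(T(1))) = √(-39500 + 88) = √(-39412) = 2*I*√9853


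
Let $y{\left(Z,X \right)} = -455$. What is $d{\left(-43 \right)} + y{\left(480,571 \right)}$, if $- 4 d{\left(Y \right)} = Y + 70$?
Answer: $- \frac{1847}{4} \approx -461.75$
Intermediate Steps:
$d{\left(Y \right)} = - \frac{35}{2} - \frac{Y}{4}$ ($d{\left(Y \right)} = - \frac{Y + 70}{4} = - \frac{70 + Y}{4} = - \frac{35}{2} - \frac{Y}{4}$)
$d{\left(-43 \right)} + y{\left(480,571 \right)} = \left(- \frac{35}{2} - - \frac{43}{4}\right) - 455 = \left(- \frac{35}{2} + \frac{43}{4}\right) - 455 = - \frac{27}{4} - 455 = - \frac{1847}{4}$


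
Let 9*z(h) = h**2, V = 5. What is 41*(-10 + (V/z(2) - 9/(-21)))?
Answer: 1927/28 ≈ 68.821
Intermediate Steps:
z(h) = h**2/9
41*(-10 + (V/z(2) - 9/(-21))) = 41*(-10 + (5/(((1/9)*2**2)) - 9/(-21))) = 41*(-10 + (5/(((1/9)*4)) - 9*(-1/21))) = 41*(-10 + (5/(4/9) + 3/7)) = 41*(-10 + (5*(9/4) + 3/7)) = 41*(-10 + (45/4 + 3/7)) = 41*(-10 + 327/28) = 41*(47/28) = 1927/28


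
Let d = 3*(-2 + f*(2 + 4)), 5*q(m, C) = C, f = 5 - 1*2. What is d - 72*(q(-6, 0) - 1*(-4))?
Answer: -240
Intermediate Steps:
f = 3 (f = 5 - 2 = 3)
q(m, C) = C/5
d = 48 (d = 3*(-2 + 3*(2 + 4)) = 3*(-2 + 3*6) = 3*(-2 + 18) = 3*16 = 48)
d - 72*(q(-6, 0) - 1*(-4)) = 48 - 72*((⅕)*0 - 1*(-4)) = 48 - 72*(0 + 4) = 48 - 72*4 = 48 - 288 = -240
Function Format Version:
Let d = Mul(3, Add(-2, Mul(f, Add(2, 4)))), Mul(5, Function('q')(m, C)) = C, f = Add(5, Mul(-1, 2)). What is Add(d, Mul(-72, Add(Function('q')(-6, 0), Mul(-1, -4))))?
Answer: -240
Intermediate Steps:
f = 3 (f = Add(5, -2) = 3)
Function('q')(m, C) = Mul(Rational(1, 5), C)
d = 48 (d = Mul(3, Add(-2, Mul(3, Add(2, 4)))) = Mul(3, Add(-2, Mul(3, 6))) = Mul(3, Add(-2, 18)) = Mul(3, 16) = 48)
Add(d, Mul(-72, Add(Function('q')(-6, 0), Mul(-1, -4)))) = Add(48, Mul(-72, Add(Mul(Rational(1, 5), 0), Mul(-1, -4)))) = Add(48, Mul(-72, Add(0, 4))) = Add(48, Mul(-72, 4)) = Add(48, -288) = -240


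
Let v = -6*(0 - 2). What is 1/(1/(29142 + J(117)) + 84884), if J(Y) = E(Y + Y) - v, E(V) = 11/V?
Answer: 6816431/578605929238 ≈ 1.1781e-5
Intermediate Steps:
v = 12 (v = -6*(-2) = 12)
J(Y) = -12 + 11/(2*Y) (J(Y) = 11/(Y + Y) - 1*12 = 11/((2*Y)) - 12 = 11*(1/(2*Y)) - 12 = 11/(2*Y) - 12 = -12 + 11/(2*Y))
1/(1/(29142 + J(117)) + 84884) = 1/(1/(29142 + (-12 + (11/2)/117)) + 84884) = 1/(1/(29142 + (-12 + (11/2)*(1/117))) + 84884) = 1/(1/(29142 + (-12 + 11/234)) + 84884) = 1/(1/(29142 - 2797/234) + 84884) = 1/(1/(6816431/234) + 84884) = 1/(234/6816431 + 84884) = 1/(578605929238/6816431) = 6816431/578605929238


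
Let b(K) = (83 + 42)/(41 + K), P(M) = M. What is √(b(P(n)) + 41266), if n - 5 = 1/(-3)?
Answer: √774572929/137 ≈ 203.15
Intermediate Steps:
n = 14/3 (n = 5 + 1/(-3) = 5 - ⅓ = 14/3 ≈ 4.6667)
b(K) = 125/(41 + K)
√(b(P(n)) + 41266) = √(125/(41 + 14/3) + 41266) = √(125/(137/3) + 41266) = √(125*(3/137) + 41266) = √(375/137 + 41266) = √(5653817/137) = √774572929/137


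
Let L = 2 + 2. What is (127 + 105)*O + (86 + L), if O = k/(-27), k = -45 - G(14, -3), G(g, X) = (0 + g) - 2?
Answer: 5218/9 ≈ 579.78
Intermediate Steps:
G(g, X) = -2 + g (G(g, X) = g - 2 = -2 + g)
k = -57 (k = -45 - (-2 + 14) = -45 - 1*12 = -45 - 12 = -57)
L = 4
O = 19/9 (O = -57/(-27) = -57*(-1/27) = 19/9 ≈ 2.1111)
(127 + 105)*O + (86 + L) = (127 + 105)*(19/9) + (86 + 4) = 232*(19/9) + 90 = 4408/9 + 90 = 5218/9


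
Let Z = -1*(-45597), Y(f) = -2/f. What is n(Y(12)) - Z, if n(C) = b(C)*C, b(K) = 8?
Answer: -136795/3 ≈ -45598.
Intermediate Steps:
n(C) = 8*C
Z = 45597
n(Y(12)) - Z = 8*(-2/12) - 1*45597 = 8*(-2*1/12) - 45597 = 8*(-⅙) - 45597 = -4/3 - 45597 = -136795/3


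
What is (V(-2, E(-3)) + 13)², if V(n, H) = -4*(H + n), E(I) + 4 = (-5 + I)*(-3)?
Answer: 3481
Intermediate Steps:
E(I) = 11 - 3*I (E(I) = -4 + (-5 + I)*(-3) = -4 + (15 - 3*I) = 11 - 3*I)
V(n, H) = -4*H - 4*n
(V(-2, E(-3)) + 13)² = ((-4*(11 - 3*(-3)) - 4*(-2)) + 13)² = ((-4*(11 + 9) + 8) + 13)² = ((-4*20 + 8) + 13)² = ((-80 + 8) + 13)² = (-72 + 13)² = (-59)² = 3481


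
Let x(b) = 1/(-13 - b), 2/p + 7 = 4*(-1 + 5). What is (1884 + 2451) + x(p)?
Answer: 515856/119 ≈ 4334.9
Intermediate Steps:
p = 2/9 (p = 2/(-7 + 4*(-1 + 5)) = 2/(-7 + 4*4) = 2/(-7 + 16) = 2/9 ≈ 0.22222)
(1884 + 2451) + x(p) = (1884 + 2451) - 1/(13 + 2/9) = 4335 - 1/119/9 = 4335 - 1*9/119 = 4335 - 9/119 = 515856/119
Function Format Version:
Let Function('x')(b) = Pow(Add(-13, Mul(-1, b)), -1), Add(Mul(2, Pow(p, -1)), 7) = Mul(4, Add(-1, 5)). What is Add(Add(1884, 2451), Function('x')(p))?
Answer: Rational(515856, 119) ≈ 4334.9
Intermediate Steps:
p = Rational(2, 9) (p = Mul(2, Pow(Add(-7, Mul(4, Add(-1, 5))), -1)) = Mul(2, Pow(Add(-7, Mul(4, 4)), -1)) = Mul(2, Pow(Add(-7, 16), -1)) = Mul(2, Pow(9, -1)) = Mul(2, Rational(1, 9)) = Rational(2, 9) ≈ 0.22222)
Add(Add(1884, 2451), Function('x')(p)) = Add(Add(1884, 2451), Mul(-1, Pow(Add(13, Rational(2, 9)), -1))) = Add(4335, Mul(-1, Pow(Rational(119, 9), -1))) = Add(4335, Mul(-1, Rational(9, 119))) = Add(4335, Rational(-9, 119)) = Rational(515856, 119)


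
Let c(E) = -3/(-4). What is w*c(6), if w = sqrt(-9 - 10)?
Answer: 3*I*sqrt(19)/4 ≈ 3.2692*I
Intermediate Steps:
c(E) = 3/4 (c(E) = -3*(-1/4) = 3/4)
w = I*sqrt(19) (w = sqrt(-19) = I*sqrt(19) ≈ 4.3589*I)
w*c(6) = (I*sqrt(19))*(3/4) = 3*I*sqrt(19)/4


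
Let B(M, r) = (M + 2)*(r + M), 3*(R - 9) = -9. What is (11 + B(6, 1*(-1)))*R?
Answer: 306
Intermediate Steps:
R = 6 (R = 9 + (⅓)*(-9) = 9 - 3 = 6)
B(M, r) = (2 + M)*(M + r)
(11 + B(6, 1*(-1)))*R = (11 + (6² + 2*6 + 2*(1*(-1)) + 6*(1*(-1))))*6 = (11 + (36 + 12 + 2*(-1) + 6*(-1)))*6 = (11 + (36 + 12 - 2 - 6))*6 = (11 + 40)*6 = 51*6 = 306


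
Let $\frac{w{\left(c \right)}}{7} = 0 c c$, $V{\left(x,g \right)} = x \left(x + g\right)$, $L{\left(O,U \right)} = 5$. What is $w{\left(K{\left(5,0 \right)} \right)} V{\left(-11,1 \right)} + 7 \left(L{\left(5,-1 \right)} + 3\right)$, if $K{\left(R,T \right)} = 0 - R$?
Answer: $56$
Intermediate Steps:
$V{\left(x,g \right)} = x \left(g + x\right)$
$K{\left(R,T \right)} = - R$
$w{\left(c \right)} = 0$ ($w{\left(c \right)} = 7 \cdot 0 c c = 7 \cdot 0 c = 7 \cdot 0 = 0$)
$w{\left(K{\left(5,0 \right)} \right)} V{\left(-11,1 \right)} + 7 \left(L{\left(5,-1 \right)} + 3\right) = 0 \left(- 11 \left(1 - 11\right)\right) + 7 \left(5 + 3\right) = 0 \left(\left(-11\right) \left(-10\right)\right) + 7 \cdot 8 = 0 \cdot 110 + 56 = 0 + 56 = 56$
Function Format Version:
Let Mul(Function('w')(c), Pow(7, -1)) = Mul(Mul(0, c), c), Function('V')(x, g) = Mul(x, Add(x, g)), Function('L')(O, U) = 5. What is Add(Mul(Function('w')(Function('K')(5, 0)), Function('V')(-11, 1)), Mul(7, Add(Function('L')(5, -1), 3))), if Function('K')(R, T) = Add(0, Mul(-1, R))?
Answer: 56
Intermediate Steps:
Function('V')(x, g) = Mul(x, Add(g, x))
Function('K')(R, T) = Mul(-1, R)
Function('w')(c) = 0 (Function('w')(c) = Mul(7, Mul(Mul(0, c), c)) = Mul(7, Mul(0, c)) = Mul(7, 0) = 0)
Add(Mul(Function('w')(Function('K')(5, 0)), Function('V')(-11, 1)), Mul(7, Add(Function('L')(5, -1), 3))) = Add(Mul(0, Mul(-11, Add(1, -11))), Mul(7, Add(5, 3))) = Add(Mul(0, Mul(-11, -10)), Mul(7, 8)) = Add(Mul(0, 110), 56) = Add(0, 56) = 56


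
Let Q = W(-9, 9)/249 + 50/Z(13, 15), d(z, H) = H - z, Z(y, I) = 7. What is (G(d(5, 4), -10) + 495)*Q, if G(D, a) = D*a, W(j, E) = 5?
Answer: 6304925/1743 ≈ 3617.3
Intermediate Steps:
Q = 12485/1743 (Q = 5/249 + 50/7 = 12485/1743 ≈ 7.1629)
(G(d(5, 4), -10) + 495)*Q = ((4 - 1*5)*(-10) + 495)*(12485/1743) = ((4 - 5)*(-10) + 495)*(12485/1743) = (-1*(-10) + 495)*(12485/1743) = (10 + 495)*(12485/1743) = 505*(12485/1743) = 6304925/1743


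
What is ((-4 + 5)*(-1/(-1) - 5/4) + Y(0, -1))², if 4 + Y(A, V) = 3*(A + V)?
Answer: 841/16 ≈ 52.563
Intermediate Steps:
Y(A, V) = -4 + 3*A + 3*V (Y(A, V) = -4 + 3*(A + V) = -4 + (3*A + 3*V) = -4 + 3*A + 3*V)
((-4 + 5)*(-1/(-1) - 5/4) + Y(0, -1))² = ((-4 + 5)*(-1/(-1) - 5/4) + (-4 + 3*0 + 3*(-1)))² = (1*(-1*(-1) - 5*¼) + (-4 + 0 - 3))² = (1*(1 - 5/4) - 7)² = (1*(-¼) - 7)² = (-¼ - 7)² = (-29/4)² = 841/16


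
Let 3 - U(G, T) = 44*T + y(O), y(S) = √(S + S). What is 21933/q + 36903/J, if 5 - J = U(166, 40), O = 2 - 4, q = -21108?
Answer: 27175271973/1365268958 - 36903*I/1552324 ≈ 19.905 - 0.023773*I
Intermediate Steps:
O = -2
y(S) = √2*√S (y(S) = √(2*S) = √2*√S)
U(G, T) = 3 - 44*T - 2*I (U(G, T) = 3 - (44*T + √2*√(-2)) = 3 - (44*T + √2*(I*√2)) = 3 - (44*T + 2*I) = 3 - (2*I + 44*T) = 3 + (-44*T - 2*I) = 3 - 44*T - 2*I)
J = 1762 + 2*I (J = 5 - (3 - 44*40 - 2*I) = 5 - (3 - 1760 - 2*I) = 5 - (-1757 - 2*I) = 5 + (1757 + 2*I) = 1762 + 2*I ≈ 1762.0 + 2.0*I)
21933/q + 36903/J = 21933/(-21108) + 36903/(1762 + 2*I) = 21933*(-1/21108) + 36903*((1762 - 2*I)/3104648) = -7311/7036 + 36903*(1762 - 2*I)/3104648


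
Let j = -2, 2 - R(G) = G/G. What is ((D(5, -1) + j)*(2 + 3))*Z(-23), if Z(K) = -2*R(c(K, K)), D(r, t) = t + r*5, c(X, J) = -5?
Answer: -220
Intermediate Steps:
R(G) = 1 (R(G) = 2 - G/G = 2 - 1*1 = 2 - 1 = 1)
D(r, t) = t + 5*r
Z(K) = -2 (Z(K) = -2*1 = -2)
((D(5, -1) + j)*(2 + 3))*Z(-23) = (((-1 + 5*5) - 2)*(2 + 3))*(-2) = (((-1 + 25) - 2)*5)*(-2) = ((24 - 2)*5)*(-2) = (22*5)*(-2) = 110*(-2) = -220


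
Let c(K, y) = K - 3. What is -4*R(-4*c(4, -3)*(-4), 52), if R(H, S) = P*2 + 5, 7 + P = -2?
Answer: 52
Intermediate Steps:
P = -9 (P = -7 - 2 = -9)
c(K, y) = -3 + K
R(H, S) = -13 (R(H, S) = -9*2 + 5 = -18 + 5 = -13)
-4*R(-4*c(4, -3)*(-4), 52) = -4*(-13) = 52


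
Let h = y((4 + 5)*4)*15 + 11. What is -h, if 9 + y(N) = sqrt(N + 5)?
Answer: 124 - 15*sqrt(41) ≈ 27.953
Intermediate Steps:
y(N) = -9 + sqrt(5 + N) (y(N) = -9 + sqrt(N + 5) = -9 + sqrt(5 + N))
h = -124 + 15*sqrt(41) (h = (-9 + sqrt(5 + (4 + 5)*4))*15 + 11 = (-9 + sqrt(5 + 9*4))*15 + 11 = (-9 + sqrt(5 + 36))*15 + 11 = (-9 + sqrt(41))*15 + 11 = (-135 + 15*sqrt(41)) + 11 = -124 + 15*sqrt(41) ≈ -27.953)
-h = -(-124 + 15*sqrt(41)) = 124 - 15*sqrt(41)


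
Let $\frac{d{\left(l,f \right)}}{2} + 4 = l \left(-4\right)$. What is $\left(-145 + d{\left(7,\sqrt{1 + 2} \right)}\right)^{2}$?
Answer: $43681$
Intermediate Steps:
$d{\left(l,f \right)} = -8 - 8 l$ ($d{\left(l,f \right)} = -8 + 2 l \left(-4\right) = -8 + 2 \left(- 4 l\right) = -8 - 8 l$)
$\left(-145 + d{\left(7,\sqrt{1 + 2} \right)}\right)^{2} = \left(-145 - 64\right)^{2} = \left(-209\right)^{2} = 43681$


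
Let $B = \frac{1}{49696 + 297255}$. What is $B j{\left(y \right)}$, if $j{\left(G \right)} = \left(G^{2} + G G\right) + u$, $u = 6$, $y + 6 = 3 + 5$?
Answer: $\frac{14}{346951} \approx 4.0352 \cdot 10^{-5}$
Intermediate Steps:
$B = \frac{1}{346951} \approx 2.8823 \cdot 10^{-6}$
$y = 2$ ($y = -6 + \left(3 + 5\right) = -6 + 8 = 2$)
$j{\left(G \right)} = 6 + 2 G^{2}$ ($j{\left(G \right)} = \left(G^{2} + G G\right) + 6 = \left(G^{2} + G^{2}\right) + 6 = 2 G^{2} + 6 = 6 + 2 G^{2}$)
$B j{\left(y \right)} = \frac{6 + 2 \cdot 2^{2}}{346951} = \frac{6 + 2 \cdot 4}{346951} = \frac{6 + 8}{346951} = \frac{1}{346951} \cdot 14 = \frac{14}{346951}$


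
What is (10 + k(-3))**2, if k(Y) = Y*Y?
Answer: 361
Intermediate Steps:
k(Y) = Y**2
(10 + k(-3))**2 = (10 + (-3)**2)**2 = (10 + 9)**2 = 19**2 = 361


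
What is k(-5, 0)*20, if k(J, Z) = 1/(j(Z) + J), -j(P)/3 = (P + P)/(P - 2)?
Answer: -4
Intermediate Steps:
j(P) = -6*P/(-2 + P) (j(P) = -3*(P + P)/(P - 2) = -3*2*P/(-2 + P) = -6*P/(-2 + P))
k(J, Z) = 1/(J - 6*Z/(-2 + Z)) (k(J, Z) = 1/(-6*Z/(-2 + Z) + J) = 1/(J - 6*Z/(-2 + Z)))
k(-5, 0)*20 = ((-2 + 0)/(-6*0 - 5*(-2 + 0)))*20 = (-2/(0 - 5*(-2)))*20 = (-2/(0 + 10))*20 = (-2/10)*20 = ((⅒)*(-2))*20 = -⅕*20 = -4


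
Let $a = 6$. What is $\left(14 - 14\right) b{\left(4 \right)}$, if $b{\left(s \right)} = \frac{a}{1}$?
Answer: $0$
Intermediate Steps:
$b{\left(s \right)} = 6$ ($b{\left(s \right)} = \frac{6}{1} = 6 \cdot 1 = 6$)
$\left(14 - 14\right) b{\left(4 \right)} = \left(14 - 14\right) 6 = 0 \cdot 6 = 0$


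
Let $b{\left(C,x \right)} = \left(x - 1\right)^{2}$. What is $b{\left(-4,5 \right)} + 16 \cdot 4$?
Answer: $80$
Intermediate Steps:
$b{\left(C,x \right)} = \left(-1 + x\right)^{2}$
$b{\left(-4,5 \right)} + 16 \cdot 4 = \left(-1 + 5\right)^{2} + 16 \cdot 4 = 4^{2} + 64 = 16 + 64 = 80$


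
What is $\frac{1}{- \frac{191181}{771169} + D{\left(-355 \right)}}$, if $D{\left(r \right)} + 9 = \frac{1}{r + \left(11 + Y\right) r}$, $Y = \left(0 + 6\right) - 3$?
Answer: $- \frac{4106474925}{37977084319} \approx -0.10813$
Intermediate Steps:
$Y = 3$ ($Y = 6 - 3 = 3$)
$D{\left(r \right)} = -9 + \frac{1}{15 r}$ ($D{\left(r \right)} = -9 + \frac{1}{r + \left(11 + 3\right) r} = -9 + \frac{1}{r + 14 r} = -9 + \frac{1}{15 r}$)
$\frac{1}{- \frac{191181}{771169} + D{\left(-355 \right)}} = \frac{1}{- \frac{191181}{771169} - \left(9 - \frac{1}{15 \left(-355\right)}\right)} = \frac{1}{\left(-191181\right) \frac{1}{771169} + \left(-9 + \frac{1}{15} \left(- \frac{1}{355}\right)\right)} = \frac{1}{- \frac{191181}{771169} - \frac{47926}{5325}} = \frac{1}{- \frac{37977084319}{4106474925}} = - \frac{4106474925}{37977084319}$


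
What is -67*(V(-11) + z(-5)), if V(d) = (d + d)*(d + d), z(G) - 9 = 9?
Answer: -33634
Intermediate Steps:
z(G) = 18 (z(G) = 9 + 9 = 18)
V(d) = 4*d² (V(d) = (2*d)*(2*d) = 4*d²)
-67*(V(-11) + z(-5)) = -67*(4*(-11)² + 18) = -67*(4*121 + 18) = -67*(484 + 18) = -67*502 = -33634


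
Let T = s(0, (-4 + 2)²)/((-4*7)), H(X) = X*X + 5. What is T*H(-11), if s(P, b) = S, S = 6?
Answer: -27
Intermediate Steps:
s(P, b) = 6
H(X) = 5 + X² (H(X) = X² + 5 = 5 + X²)
T = -3/14 (T = 6/((-4*7)) = 6/(-28) = 6*(-1/28) = -3/14 ≈ -0.21429)
T*H(-11) = -3*(5 + (-11)²)/14 = -3*(5 + 121)/14 = -3/14*126 = -27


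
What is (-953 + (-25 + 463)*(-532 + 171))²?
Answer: 25303583041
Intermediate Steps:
(-953 + (-25 + 463)*(-532 + 171))² = (-953 + 438*(-361))² = (-953 - 158118)² = (-159071)² = 25303583041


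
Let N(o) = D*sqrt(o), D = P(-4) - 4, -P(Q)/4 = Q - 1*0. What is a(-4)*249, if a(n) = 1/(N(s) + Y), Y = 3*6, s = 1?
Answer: 83/10 ≈ 8.3000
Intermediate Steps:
P(Q) = -4*Q (P(Q) = -4*(Q - 1*0) = -4*(Q + 0) = -4*Q)
Y = 18
D = 12 (D = -4*(-4) - 4 = 16 - 4 = 12)
N(o) = 12*sqrt(o)
a(n) = 1/30 (a(n) = 1/(12*sqrt(1) + 18) = 1/(12*1 + 18) = 1/(12 + 18) = 1/30)
a(-4)*249 = (1/30)*249 = 83/10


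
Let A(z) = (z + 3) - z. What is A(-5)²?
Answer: 9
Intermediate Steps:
A(z) = 3 (A(z) = (3 + z) - z = 3)
A(-5)² = 3² = 9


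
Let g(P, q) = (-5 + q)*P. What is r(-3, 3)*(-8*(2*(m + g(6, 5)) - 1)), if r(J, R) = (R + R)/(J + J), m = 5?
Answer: 72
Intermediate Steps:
g(P, q) = P*(-5 + q)
r(J, R) = R/J (r(J, R) = (2*R)/((2*J)) = (2*R)*(1/(2*J)) = R/J)
r(-3, 3)*(-8*(2*(m + g(6, 5)) - 1)) = (3/(-3))*(-8*(2*(5 + 6*(-5 + 5)) - 1)) = (3*(-1/3))*(-8*(2*(5 + 6*0) - 1)) = -(-8)*(2*(5 + 0) - 1) = -(-8)*(2*5 - 1) = -(-8)*(10 - 1) = -(-8)*9 = -1*(-72) = 72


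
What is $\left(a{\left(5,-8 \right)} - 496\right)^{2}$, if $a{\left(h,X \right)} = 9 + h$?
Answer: $232324$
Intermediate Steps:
$\left(a{\left(5,-8 \right)} - 496\right)^{2} = \left(\left(9 + 5\right) - 496\right)^{2} = \left(14 - 496\right)^{2} = \left(-482\right)^{2} = 232324$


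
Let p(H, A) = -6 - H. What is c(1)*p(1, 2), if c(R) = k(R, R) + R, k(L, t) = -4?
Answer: 21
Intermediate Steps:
c(R) = -4 + R
c(1)*p(1, 2) = (-4 + 1)*(-6 - 1*1) = -3*(-6 - 1) = -3*(-7) = 21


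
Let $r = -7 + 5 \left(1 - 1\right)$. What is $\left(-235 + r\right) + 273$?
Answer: $31$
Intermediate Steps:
$r = -7$ ($r = -7 + 5 \left(1 - 1\right) = -7 + 5 \cdot 0 = -7 + 0 = -7$)
$\left(-235 + r\right) + 273 = \left(-235 - 7\right) + 273 = -242 + 273 = 31$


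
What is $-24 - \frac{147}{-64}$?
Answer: $- \frac{1389}{64} \approx -21.703$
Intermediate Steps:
$-24 - \frac{147}{-64} = -24 - - \frac{147}{64} = -24 + \frac{147}{64} = - \frac{1389}{64}$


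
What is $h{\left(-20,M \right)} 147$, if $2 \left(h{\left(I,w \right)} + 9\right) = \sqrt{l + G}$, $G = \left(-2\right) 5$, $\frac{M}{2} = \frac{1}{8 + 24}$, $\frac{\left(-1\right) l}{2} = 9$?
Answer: $-1323 + 147 i \sqrt{7} \approx -1323.0 + 388.93 i$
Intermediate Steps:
$l = -18$ ($l = \left(-2\right) 9 = -18$)
$M = \frac{1}{16}$ ($M = \frac{2}{8 + 24} = \frac{2}{32} = 2 \cdot \frac{1}{32} = \frac{1}{16} \approx 0.0625$)
$G = -10$
$h{\left(I,w \right)} = -9 + i \sqrt{7}$ ($h{\left(I,w \right)} = -9 + \frac{\sqrt{-18 - 10}}{2} = -9 + \frac{\sqrt{-28}}{2} = -9 + \frac{2 i \sqrt{7}}{2} = -9 + i \sqrt{7}$)
$h{\left(-20,M \right)} 147 = \left(-9 + i \sqrt{7}\right) 147 = -1323 + 147 i \sqrt{7}$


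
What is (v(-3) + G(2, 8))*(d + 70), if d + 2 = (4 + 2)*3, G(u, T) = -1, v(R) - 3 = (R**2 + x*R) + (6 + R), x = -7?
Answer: 3010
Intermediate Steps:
v(R) = 9 + R**2 - 6*R (v(R) = 3 + ((R**2 - 7*R) + (6 + R)) = 3 + (6 + R**2 - 6*R) = 9 + R**2 - 6*R)
d = 16 (d = -2 + (4 + 2)*3 = -2 + 6*3 = -2 + 18 = 16)
(v(-3) + G(2, 8))*(d + 70) = ((9 + (-3)**2 - 6*(-3)) - 1)*(16 + 70) = ((9 + 9 + 18) - 1)*86 = (36 - 1)*86 = 35*86 = 3010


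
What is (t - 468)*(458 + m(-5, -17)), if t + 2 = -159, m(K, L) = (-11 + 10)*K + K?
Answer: -288082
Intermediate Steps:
m(K, L) = 0 (m(K, L) = -K + K = 0)
t = -161 (t = -2 - 159 = -161)
(t - 468)*(458 + m(-5, -17)) = (-161 - 468)*(458 + 0) = -629*458 = -288082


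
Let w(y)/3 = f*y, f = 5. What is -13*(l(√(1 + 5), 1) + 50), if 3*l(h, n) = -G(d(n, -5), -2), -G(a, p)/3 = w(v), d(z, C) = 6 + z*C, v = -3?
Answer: -65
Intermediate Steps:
d(z, C) = 6 + C*z
w(y) = 15*y (w(y) = 3*(5*y) = 15*y)
G(a, p) = 135 (G(a, p) = -45*(-3) = -3*(-45) = 135)
l(h, n) = -45 (l(h, n) = (-1*135)/3 = (⅓)*(-135) = -45)
-13*(l(√(1 + 5), 1) + 50) = -13*(-45 + 50) = -13*5 = -65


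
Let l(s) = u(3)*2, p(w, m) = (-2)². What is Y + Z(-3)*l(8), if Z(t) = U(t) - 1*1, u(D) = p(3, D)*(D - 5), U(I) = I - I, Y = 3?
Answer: 19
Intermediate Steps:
U(I) = 0
p(w, m) = 4
u(D) = -20 + 4*D (u(D) = 4*(D - 5) = 4*(-5 + D) = -20 + 4*D)
Z(t) = -1 (Z(t) = 0 - 1*1 = 0 - 1 = -1)
l(s) = -16 (l(s) = (-20 + 4*3)*2 = (-20 + 12)*2 = -8*2 = -16)
Y + Z(-3)*l(8) = 3 - 1*(-16) = 3 + 16 = 19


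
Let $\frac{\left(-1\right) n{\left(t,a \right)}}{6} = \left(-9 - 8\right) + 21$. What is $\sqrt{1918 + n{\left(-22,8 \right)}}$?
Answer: $\sqrt{1894} \approx 43.52$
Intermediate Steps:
$n{\left(t,a \right)} = -24$ ($n{\left(t,a \right)} = - 6 \left(\left(-9 - 8\right) + 21\right) = - 6 \left(-17 + 21\right) = \left(-6\right) 4 = -24$)
$\sqrt{1918 + n{\left(-22,8 \right)}} = \sqrt{1918 - 24} = \sqrt{1894}$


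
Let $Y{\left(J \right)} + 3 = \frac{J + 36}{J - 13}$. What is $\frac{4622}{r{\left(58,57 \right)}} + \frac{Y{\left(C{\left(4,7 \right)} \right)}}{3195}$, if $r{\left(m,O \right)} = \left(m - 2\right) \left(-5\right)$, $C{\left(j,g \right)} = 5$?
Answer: $- \frac{2953913}{178920} \approx -16.51$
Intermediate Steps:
$Y{\left(J \right)} = -3 + \frac{36 + J}{-13 + J}$ ($Y{\left(J \right)} = -3 + \frac{J + 36}{J - 13} = -3 + \frac{36 + J}{-13 + J}$)
$r{\left(m,O \right)} = 10 - 5 m$ ($r{\left(m,O \right)} = \left(-2 + m\right) \left(-5\right) = 10 - 5 m$)
$\frac{4622}{r{\left(58,57 \right)}} + \frac{Y{\left(C{\left(4,7 \right)} \right)}}{3195} = \frac{4622}{10 - 290} + \frac{\frac{1}{-13 + 5} \left(75 - 10\right)}{3195} = \frac{4622}{10 - 290} + \frac{75 - 10}{-8} \cdot \frac{1}{3195} = \frac{4622}{-280} + \left(- \frac{1}{8}\right) 65 \cdot \frac{1}{3195} = 4622 \left(- \frac{1}{280}\right) - \frac{13}{5112} = - \frac{2311}{140} - \frac{13}{5112} = - \frac{2953913}{178920}$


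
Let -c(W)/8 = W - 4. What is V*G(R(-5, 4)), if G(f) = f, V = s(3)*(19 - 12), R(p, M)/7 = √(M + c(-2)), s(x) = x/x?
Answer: 98*√13 ≈ 353.34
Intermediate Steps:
s(x) = 1
c(W) = 32 - 8*W (c(W) = -8*(W - 4) = -8*(-4 + W) = 32 - 8*W)
R(p, M) = 7*√(48 + M) (R(p, M) = 7*√(M + (32 - 8*(-2))) = 7*√(M + (32 + 16)) = 7*√(M + 48) = 7*√(48 + M))
V = 7 (V = 1*(19 - 12) = 1*7 = 7)
V*G(R(-5, 4)) = 7*(7*√(48 + 4)) = 7*(7*√52) = 7*(7*(2*√13)) = 7*(14*√13) = 98*√13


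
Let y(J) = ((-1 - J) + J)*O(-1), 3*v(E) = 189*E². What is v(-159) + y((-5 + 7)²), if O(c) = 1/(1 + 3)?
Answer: 6370811/4 ≈ 1.5927e+6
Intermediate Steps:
O(c) = ¼ (O(c) = 1/4 = ¼)
v(E) = 63*E² (v(E) = (189*E²)/3 = 63*E²)
y(J) = -¼ (y(J) = ((-1 - J) + J)*(¼) = -1*¼ = -¼)
v(-159) + y((-5 + 7)²) = 63*(-159)² - ¼ = 63*25281 - ¼ = 1592703 - ¼ = 6370811/4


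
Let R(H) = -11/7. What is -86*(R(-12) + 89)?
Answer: -52632/7 ≈ -7518.9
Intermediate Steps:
R(H) = -11/7 (R(H) = -11*1/7 = -11/7)
-86*(R(-12) + 89) = -86*(-11/7 + 89) = -86*612/7 = -52632/7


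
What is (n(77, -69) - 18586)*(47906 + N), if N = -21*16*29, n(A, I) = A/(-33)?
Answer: -2128103930/3 ≈ -7.0937e+8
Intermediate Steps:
n(A, I) = -A/33 (n(A, I) = A*(-1/33) = -A/33)
N = -9744 (N = -336*29 = -9744)
(n(77, -69) - 18586)*(47906 + N) = (-1/33*77 - 18586)*(47906 - 9744) = (-7/3 - 18586)*38162 = -55765/3*38162 = -2128103930/3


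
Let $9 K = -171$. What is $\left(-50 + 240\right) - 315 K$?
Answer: $6175$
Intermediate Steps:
$K = -19$ ($K = \frac{1}{9} \left(-171\right) = -19$)
$\left(-50 + 240\right) - 315 K = \left(-50 + 240\right) - -5985 = 190 + 5985 = 6175$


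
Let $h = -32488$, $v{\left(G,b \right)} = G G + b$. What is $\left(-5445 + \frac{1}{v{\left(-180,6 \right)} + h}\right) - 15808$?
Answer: $- \frac{1742747}{82} \approx -21253.0$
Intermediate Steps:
$v{\left(G,b \right)} = b + G^{2}$ ($v{\left(G,b \right)} = G^{2} + b = b + G^{2}$)
$\left(-5445 + \frac{1}{v{\left(-180,6 \right)} + h}\right) - 15808 = \left(-5445 + \frac{1}{\left(6 + \left(-180\right)^{2}\right) - 32488}\right) - 15808 = \left(-5445 + \frac{1}{\left(6 + 32400\right) - 32488}\right) - 15808 = \left(-5445 + \frac{1}{32406 - 32488}\right) - 15808 = \left(-5445 + \frac{1}{-82}\right) - 15808 = \left(-5445 - \frac{1}{82}\right) - 15808 = - \frac{446491}{82} - 15808 = - \frac{1742747}{82}$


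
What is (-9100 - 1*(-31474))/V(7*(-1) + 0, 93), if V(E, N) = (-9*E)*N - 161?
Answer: 1017/259 ≈ 3.9266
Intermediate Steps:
V(E, N) = -161 - 9*E*N (V(E, N) = -9*E*N - 161 = -161 - 9*E*N)
(-9100 - 1*(-31474))/V(7*(-1) + 0, 93) = (-9100 - 1*(-31474))/(-161 - 9*(7*(-1) + 0)*93) = (-9100 + 31474)/(-161 - 9*(-7 + 0)*93) = 22374/(-161 - 9*(-7)*93) = 22374/(-161 + 5859) = 22374/5698 = 22374*(1/5698) = 1017/259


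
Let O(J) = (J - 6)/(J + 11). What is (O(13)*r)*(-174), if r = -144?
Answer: 7308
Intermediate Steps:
O(J) = (-6 + J)/(11 + J)
(O(13)*r)*(-174) = (((-6 + 13)/(11 + 13))*(-144))*(-174) = ((7/24)*(-144))*(-174) = -42*(-174) = 7308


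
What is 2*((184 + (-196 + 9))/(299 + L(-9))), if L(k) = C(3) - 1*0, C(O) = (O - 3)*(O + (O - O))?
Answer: -6/299 ≈ -0.020067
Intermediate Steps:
C(O) = O*(-3 + O) (C(O) = (-3 + O)*(O + 0) = (-3 + O)*O = O*(-3 + O))
L(k) = 0 (L(k) = 3*(-3 + 3) - 1*0 = 3*0 + 0 = 0 + 0 = 0)
2*((184 + (-196 + 9))/(299 + L(-9))) = 2*((184 + (-196 + 9))/(299 + 0)) = 2*((184 - 187)/299) = 2*(-3*1/299) = 2*(-3/299) = -6/299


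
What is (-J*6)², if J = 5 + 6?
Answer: 4356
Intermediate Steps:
J = 11
(-J*6)² = (-1*11*6)² = (-11*6)² = (-66)² = 4356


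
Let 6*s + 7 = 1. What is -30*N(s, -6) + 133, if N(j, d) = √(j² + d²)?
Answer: 133 - 30*√37 ≈ -49.483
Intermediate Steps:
s = -1 (s = -7/6 + (⅙)*1 = -7/6 + ⅙ = -1)
N(j, d) = √(d² + j²)
-30*N(s, -6) + 133 = -30*√((-6)² + (-1)²) + 133 = -30*√(36 + 1) + 133 = -30*√37 + 133 = 133 - 30*√37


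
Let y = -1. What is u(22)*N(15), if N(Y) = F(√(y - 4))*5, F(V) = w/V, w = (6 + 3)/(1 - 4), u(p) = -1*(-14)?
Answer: 42*I*√5 ≈ 93.915*I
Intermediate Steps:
u(p) = 14
w = -3 (w = 9/(-3) = 9*(-⅓) = -3)
F(V) = -3/V
N(Y) = 3*I*√5 (N(Y) = -3/√(-1 - 4)*5 = -3*(-I*√5/5)*5 = -(-3)*I*√5/5*5 = (3*I*√5/5)*5 = 3*I*√5)
u(22)*N(15) = 14*(3*I*√5) = 42*I*√5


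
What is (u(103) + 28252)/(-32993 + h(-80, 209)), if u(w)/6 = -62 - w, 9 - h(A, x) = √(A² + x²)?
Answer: -899209808/1087894175 + 27262*√50081/1087894175 ≈ -0.82095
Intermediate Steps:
h(A, x) = 9 - √(A² + x²)
u(w) = -372 - 6*w (u(w) = 6*(-62 - w) = -372 - 6*w)
(u(103) + 28252)/(-32993 + h(-80, 209)) = ((-372 - 6*103) + 28252)/(-32993 + (9 - √((-80)² + 209²))) = ((-372 - 618) + 28252)/(-32993 + (9 - √(6400 + 43681))) = (-990 + 28252)/(-32993 + (9 - √50081)) = 27262/(-32984 - √50081)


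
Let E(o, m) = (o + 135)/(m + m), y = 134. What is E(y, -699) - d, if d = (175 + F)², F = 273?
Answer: -280584461/1398 ≈ -2.0070e+5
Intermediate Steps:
E(o, m) = (135 + o)/(2*m) (E(o, m) = (135 + o)/((2*m)) = (135 + o)*(1/(2*m)) = (135 + o)/(2*m))
d = 200704 (d = (175 + 273)² = 448² = 200704)
E(y, -699) - d = (½)*(135 + 134)/(-699) - 1*200704 = (½)*(-1/699)*269 - 200704 = -269/1398 - 200704 = -280584461/1398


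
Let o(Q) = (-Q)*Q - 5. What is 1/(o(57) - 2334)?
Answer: -1/5588 ≈ -0.00017895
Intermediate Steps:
o(Q) = -5 - Q**2 (o(Q) = -Q**2 - 5 = -5 - Q**2)
1/(o(57) - 2334) = 1/((-5 - 1*57**2) - 2334) = 1/((-5 - 1*3249) - 2334) = 1/((-5 - 3249) - 2334) = 1/(-3254 - 2334) = 1/(-5588) = -1/5588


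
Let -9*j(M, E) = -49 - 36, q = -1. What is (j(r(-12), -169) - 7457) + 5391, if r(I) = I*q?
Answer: -18509/9 ≈ -2056.6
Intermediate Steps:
r(I) = -I (r(I) = I*(-1) = -I)
j(M, E) = 85/9 (j(M, E) = -(-49 - 36)/9 = -⅑*(-85) = 85/9)
(j(r(-12), -169) - 7457) + 5391 = (85/9 - 7457) + 5391 = -67028/9 + 5391 = -18509/9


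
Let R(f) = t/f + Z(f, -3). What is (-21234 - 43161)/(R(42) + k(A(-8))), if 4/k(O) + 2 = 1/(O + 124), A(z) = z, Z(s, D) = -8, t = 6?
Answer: 280665/43 ≈ 6527.1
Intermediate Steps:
R(f) = -8 + 6/f (R(f) = 6/f - 8 = -8 + 6/f)
k(O) = 4/(-2 + 1/(124 + O)) (k(O) = 4/(-2 + 1/(O + 124)) = 4/(-2 + 1/(124 + O)))
(-21234 - 43161)/(R(42) + k(A(-8))) = (-21234 - 43161)/((-8 + 6/42) + 4*(-124 - 1*(-8))/(247 + 2*(-8))) = -64395/((-8 + 6*(1/42)) + 4*(-124 + 8)/(247 - 16)) = -64395/((-8 + ⅐) + 4*(-116)/231) = -64395/(-55/7 + 4*(1/231)*(-116)) = -64395/(-55/7 - 464/231) = -64395/(-2279/231) = -64395*(-231/2279) = 280665/43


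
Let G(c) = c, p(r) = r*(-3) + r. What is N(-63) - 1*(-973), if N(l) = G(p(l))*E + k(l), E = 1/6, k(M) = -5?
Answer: 989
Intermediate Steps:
p(r) = -2*r (p(r) = -3*r + r = -2*r)
E = ⅙ ≈ 0.16667
N(l) = -5 - l/3 (N(l) = -2*l*(⅙) - 5 = -l/3 - 5 = -5 - l/3)
N(-63) - 1*(-973) = (-5 - ⅓*(-63)) - 1*(-973) = (-5 + 21) + 973 = 16 + 973 = 989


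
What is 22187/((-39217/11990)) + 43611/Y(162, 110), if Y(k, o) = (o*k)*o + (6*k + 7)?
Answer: -521715304598683/76911556843 ≈ -6783.3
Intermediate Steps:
Y(k, o) = 7 + 6*k + k*o² (Y(k, o) = (k*o)*o + (7 + 6*k) = k*o² + (7 + 6*k) = 7 + 6*k + k*o²)
22187/((-39217/11990)) + 43611/Y(162, 110) = 22187/((-39217/11990)) + 43611/(7 + 6*162 + 162*110²) = 22187/((-39217*1/11990)) + 43611/(7 + 972 + 162*12100) = 22187/(-39217/11990) + 43611/(7 + 972 + 1960200) = 22187*(-11990/39217) + 43611/1961179 = -266022130/39217 + 43611*(1/1961179) = -266022130/39217 + 43611/1961179 = -521715304598683/76911556843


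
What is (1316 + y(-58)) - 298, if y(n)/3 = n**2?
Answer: 11110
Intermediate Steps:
y(n) = 3*n**2
(1316 + y(-58)) - 298 = (1316 + 3*(-58)**2) - 298 = (1316 + 3*3364) - 298 = (1316 + 10092) - 298 = 11408 - 298 = 11110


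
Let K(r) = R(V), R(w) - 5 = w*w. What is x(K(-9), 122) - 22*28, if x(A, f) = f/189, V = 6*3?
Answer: -116302/189 ≈ -615.35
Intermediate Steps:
V = 18
R(w) = 5 + w**2 (R(w) = 5 + w*w = 5 + w**2)
K(r) = 329 (K(r) = 5 + 18**2 = 5 + 324 = 329)
x(A, f) = f/189 (x(A, f) = f*(1/189) = f/189)
x(K(-9), 122) - 22*28 = (1/189)*122 - 22*28 = 122/189 - 1*616 = 122/189 - 616 = -116302/189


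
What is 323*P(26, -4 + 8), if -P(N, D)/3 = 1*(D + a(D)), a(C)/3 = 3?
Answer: -12597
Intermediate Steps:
a(C) = 9 (a(C) = 3*3 = 9)
P(N, D) = -27 - 3*D (P(N, D) = -3*(D + 9) = -3*(9 + D) = -27 - 3*D)
323*P(26, -4 + 8) = 323*(-27 - 3*(-4 + 8)) = 323*(-27 - 3*4) = 323*(-27 - 12) = 323*(-39) = -12597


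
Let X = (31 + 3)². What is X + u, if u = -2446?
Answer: -1290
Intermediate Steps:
X = 1156 (X = 34² = 1156)
X + u = 1156 - 2446 = -1290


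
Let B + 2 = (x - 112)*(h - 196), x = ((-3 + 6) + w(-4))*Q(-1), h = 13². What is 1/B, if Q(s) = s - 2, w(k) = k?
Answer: 1/2941 ≈ 0.00034002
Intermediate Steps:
Q(s) = -2 + s
h = 169
x = 3 (x = ((-3 + 6) - 4)*(-2 - 1) = (3 - 4)*(-3) = -1*(-3) = 3)
B = 2941 (B = -2 + (3 - 112)*(169 - 196) = -2 - 109*(-27) = -2 + 2943 = 2941)
1/B = 1/2941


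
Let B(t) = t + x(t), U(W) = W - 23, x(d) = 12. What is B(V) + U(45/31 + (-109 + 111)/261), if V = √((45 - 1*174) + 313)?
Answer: -77194/8091 + 2*√46 ≈ 4.0239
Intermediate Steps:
U(W) = -23 + W
V = 2*√46 (V = √((45 - 174) + 313) = √(-129 + 313) = √184 = 2*√46 ≈ 13.565)
B(t) = 12 + t (B(t) = t + 12 = 12 + t)
B(V) + U(45/31 + (-109 + 111)/261) = (12 + 2*√46) + (-23 + (45/31 + (-109 + 111)/261)) = (12 + 2*√46) + (-23 + (45*(1/31) + 2*(1/261))) = (12 + 2*√46) + (-23 + (45/31 + 2/261)) = (12 + 2*√46) + (-23 + 11807/8091) = (12 + 2*√46) - 174286/8091 = -77194/8091 + 2*√46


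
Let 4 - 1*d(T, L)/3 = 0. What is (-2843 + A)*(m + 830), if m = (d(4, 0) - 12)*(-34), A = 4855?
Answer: 1669960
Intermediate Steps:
d(T, L) = 12 (d(T, L) = 12 - 3*0 = 12 + 0 = 12)
m = 0 (m = (12 - 12)*(-34) = 0*(-34) = 0)
(-2843 + A)*(m + 830) = (-2843 + 4855)*(0 + 830) = 2012*830 = 1669960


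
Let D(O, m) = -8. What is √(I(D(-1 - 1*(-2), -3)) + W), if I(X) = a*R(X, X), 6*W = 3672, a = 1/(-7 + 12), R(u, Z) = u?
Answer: 2*√3815/5 ≈ 24.706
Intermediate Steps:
a = ⅕ (a = 1/5 = ⅕ ≈ 0.20000)
W = 612 (W = (⅙)*3672 = 612)
I(X) = X/5
√(I(D(-1 - 1*(-2), -3)) + W) = √((⅕)*(-8) + 612) = √(-8/5 + 612) = √(3052/5) = 2*√3815/5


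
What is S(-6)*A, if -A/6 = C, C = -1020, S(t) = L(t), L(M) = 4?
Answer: 24480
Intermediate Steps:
S(t) = 4
A = 6120 (A = -6*(-1020) = 6120)
S(-6)*A = 4*6120 = 24480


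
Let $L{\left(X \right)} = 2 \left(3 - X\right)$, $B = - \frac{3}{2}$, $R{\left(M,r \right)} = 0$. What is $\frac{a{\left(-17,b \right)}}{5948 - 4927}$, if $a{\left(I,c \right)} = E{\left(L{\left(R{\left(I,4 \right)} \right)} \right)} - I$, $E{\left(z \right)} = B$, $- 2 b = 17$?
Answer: $\frac{31}{2042} \approx 0.015181$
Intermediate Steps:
$B = - \frac{3}{2}$ ($B = \left(-3\right) \frac{1}{2} = - \frac{3}{2} \approx -1.5$)
$L{\left(X \right)} = 6 - 2 X$
$b = - \frac{17}{2}$ ($b = \left(- \frac{1}{2}\right) 17 = - \frac{17}{2} \approx -8.5$)
$E{\left(z \right)} = - \frac{3}{2}$
$a{\left(I,c \right)} = - \frac{3}{2} - I$
$\frac{a{\left(-17,b \right)}}{5948 - 4927} = \frac{- \frac{3}{2} - -17}{5948 - 4927} = \frac{- \frac{3}{2} + 17}{1021} = \frac{1}{1021} \cdot \frac{31}{2} = \frac{31}{2042}$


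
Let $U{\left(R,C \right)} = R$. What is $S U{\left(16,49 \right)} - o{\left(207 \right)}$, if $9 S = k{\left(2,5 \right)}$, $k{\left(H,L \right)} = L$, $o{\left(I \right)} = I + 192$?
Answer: $- \frac{3511}{9} \approx -390.11$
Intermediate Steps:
$o{\left(I \right)} = 192 + I$
$S = \frac{5}{9}$ ($S = \frac{1}{9} \cdot 5 = \frac{5}{9} \approx 0.55556$)
$S U{\left(16,49 \right)} - o{\left(207 \right)} = \frac{5}{9} \cdot 16 - \left(192 + 207\right) = \frac{80}{9} - 399 = - \frac{3511}{9}$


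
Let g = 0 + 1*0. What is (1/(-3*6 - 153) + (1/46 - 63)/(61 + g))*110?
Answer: -27400615/239913 ≈ -114.21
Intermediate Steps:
g = 0 (g = 0 + 0 = 0)
(1/(-3*6 - 153) + (1/46 - 63)/(61 + g))*110 = (1/(-3*6 - 153) + (1/46 - 63)/(61 + 0))*110 = (1/(-18 - 153) + (1/46 - 63)/61)*110 = (1/(-171) - 2897/46*1/61)*110 = (-1/171 - 2897/2806)*110 = -498193/479826*110 = -27400615/239913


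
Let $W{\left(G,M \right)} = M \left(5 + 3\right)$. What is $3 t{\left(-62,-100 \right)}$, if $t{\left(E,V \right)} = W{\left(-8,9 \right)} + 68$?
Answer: $420$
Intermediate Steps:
$W{\left(G,M \right)} = 8 M$ ($W{\left(G,M \right)} = M 8 = 8 M$)
$t{\left(E,V \right)} = 140$ ($t{\left(E,V \right)} = 8 \cdot 9 + 68 = 72 + 68 = 140$)
$3 t{\left(-62,-100 \right)} = 3 \cdot 140 = 420$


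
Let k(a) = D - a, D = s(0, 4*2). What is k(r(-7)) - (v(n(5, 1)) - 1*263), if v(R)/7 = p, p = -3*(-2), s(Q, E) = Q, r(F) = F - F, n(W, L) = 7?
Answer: 221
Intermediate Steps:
r(F) = 0
D = 0
k(a) = -a (k(a) = 0 - a = -a)
p = 6
v(R) = 42 (v(R) = 7*6 = 42)
k(r(-7)) - (v(n(5, 1)) - 1*263) = -1*0 - (42 - 1*263) = 0 - (42 - 263) = 0 - 1*(-221) = 0 + 221 = 221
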